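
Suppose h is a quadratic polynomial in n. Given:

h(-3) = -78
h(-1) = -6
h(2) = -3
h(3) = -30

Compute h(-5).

-206

Write h(n) = an² + bn + c; the 4 given values yield a linear system in the 3 coefficients.
Solving, h(n) = -7n² + 8n + 9.
Then h(-5) = -206.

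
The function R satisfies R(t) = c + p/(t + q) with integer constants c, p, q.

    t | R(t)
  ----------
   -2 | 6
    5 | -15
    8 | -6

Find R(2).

30

(R(t) − c)(t + q) = p for each data point; the three points give a linear system in c and q, then p follows.
Solving: c = 0, q = -3, p = -30, so R(t) = -30/(t − 3).
Then R(2) = 0 − 30/(-1) = 30.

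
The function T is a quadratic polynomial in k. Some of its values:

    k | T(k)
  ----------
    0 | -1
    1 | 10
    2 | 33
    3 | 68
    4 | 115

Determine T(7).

328

Write T(k) = ak² + bk + c; the 5 given values yield a linear system in the 3 coefficients.
Solving, T(k) = 6k² + 5k - 1.
Then T(7) = 328.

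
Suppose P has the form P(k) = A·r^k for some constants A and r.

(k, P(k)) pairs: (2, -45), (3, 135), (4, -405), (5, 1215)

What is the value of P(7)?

Consecutive ratio: 135/(-45) = -3, and -405/135 = -3, so r = -3.
Then A·(-3)^2 = -45 gives A = -5, and P(k) = -5·(-3)^k.
P(7) = -5·(-3)^7 = 10935.

10935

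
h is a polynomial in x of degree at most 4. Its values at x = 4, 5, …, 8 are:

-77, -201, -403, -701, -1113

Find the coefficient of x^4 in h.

0

First differences: -124, -202, -298, -412. Second differences: -78, -96, -114. Third differences: -18, -18.
Level-3 differences are constant, so h has degree 3.
Fitting a degree-3 polynomial gives h(x) = -3x³ + 6x² + 5x - 1.
The coefficient of x^4 is 0.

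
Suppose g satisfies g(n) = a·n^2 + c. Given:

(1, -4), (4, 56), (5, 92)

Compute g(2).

From g(1) = -4 and g(4) = 56: 1a + c = -4 and 16a + c = 56.
Subtracting: 15a = 60, so a = 4; then c = -4 − 4·1 = -8.
So g(n) = 4n² − 8, and g(2) = 8.

8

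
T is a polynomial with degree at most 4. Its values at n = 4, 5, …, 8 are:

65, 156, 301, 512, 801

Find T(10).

1661

Write T(n) = an^4 + bn³ + cn² + dn + e; the 5 given values yield a linear system in the 5 coefficients.
Solving, the leading coefficient vanishes, and T(n) = 2n³ - 3n² - 4n + 1.
Then T(10) = 1661.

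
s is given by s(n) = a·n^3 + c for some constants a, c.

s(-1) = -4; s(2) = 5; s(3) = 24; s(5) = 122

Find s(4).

From s(-1) = -4 and s(2) = 5: -1a + c = -4 and 8a + c = 5.
Subtracting: 9a = 9, so a = 1; then c = -4 − 1·(-1) = -3.
So s(n) = 1n³ − 3, and s(4) = 61.

61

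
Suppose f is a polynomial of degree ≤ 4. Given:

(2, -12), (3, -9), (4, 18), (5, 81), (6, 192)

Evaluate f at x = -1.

3

First differences: 3, 27, 63, 111. Second differences: 24, 36, 48. Third differences: 12, 12.
Level-3 differences are constant, so f has degree 3.
Fitting a degree-3 polynomial gives f(x) = 2x³ - 6x² - 5x + 6.
Then f(-1) = 3.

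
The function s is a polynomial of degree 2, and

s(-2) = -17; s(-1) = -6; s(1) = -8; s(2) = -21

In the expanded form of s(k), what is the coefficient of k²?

Write s(k) = ak² + bk + c; the 4 given values yield a linear system in the 3 coefficients.
Solving, s(k) = -4k² - k - 3.
The coefficient of k² is -4.

-4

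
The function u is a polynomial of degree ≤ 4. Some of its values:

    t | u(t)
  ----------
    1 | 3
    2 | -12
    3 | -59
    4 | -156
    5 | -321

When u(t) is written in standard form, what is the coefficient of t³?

Write u(t) = at^4 + bt³ + ct² + dt + e; the 5 given values yield a linear system in the 5 coefficients.
Solving, the leading coefficient vanishes, and u(t) = -3t³ + 2t² + 4.
The coefficient of t³ is -3.

-3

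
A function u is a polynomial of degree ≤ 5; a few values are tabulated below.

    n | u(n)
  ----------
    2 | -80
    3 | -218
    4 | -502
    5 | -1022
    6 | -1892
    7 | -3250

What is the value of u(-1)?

-2

First differences: -138, -284, -520, -870, -1358. Second differences: -146, -236, -350, -488. Third differences: -90, -114, -138. Fourth differences: -24, -24.
Level-4 differences are constant, so u has degree 4.
Fitting a degree-4 polynomial gives u(n) = -n^4 - n³ - 9n² - 9n - 2.
Then u(-1) = -2.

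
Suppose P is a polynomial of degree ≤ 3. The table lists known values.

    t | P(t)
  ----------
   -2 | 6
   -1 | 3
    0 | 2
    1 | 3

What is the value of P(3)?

11

Write P(t) = at³ + bt² + ct + d; the 4 given values yield a linear system in the 4 coefficients.
Solving, the leading coefficient vanishes, and P(t) = t² + 2.
Then P(3) = 11.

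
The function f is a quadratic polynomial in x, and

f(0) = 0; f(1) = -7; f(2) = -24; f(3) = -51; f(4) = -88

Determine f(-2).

First differences: -7, -17, -27, -37. Second differences: -10, -10, -10.
Level-2 differences are constant, so f has degree 2.
Fitting a degree-2 polynomial gives f(x) = -5x² - 2x.
Then f(-2) = -16.

-16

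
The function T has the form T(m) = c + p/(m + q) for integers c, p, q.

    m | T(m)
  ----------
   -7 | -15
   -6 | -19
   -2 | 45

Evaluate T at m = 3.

(T(m) − c)(m + q) = p for each data point; the three points give a linear system in c and q, then p follows.
Solving: c = -3, q = 3, p = 48, so T(m) = -3 + 48/(m + 3).
Then T(3) = -3 + 48/6 = 5.

5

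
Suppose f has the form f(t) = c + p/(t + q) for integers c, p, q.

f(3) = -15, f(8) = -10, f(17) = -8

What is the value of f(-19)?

-4

(f(t) − c)(t + q) = p for each data point; the three points give a linear system in c and q, then p follows.
Solving: c = -6, q = 1, p = -36, so f(t) = -6 − 36/(t + 1).
Then f(-19) = -6 − 36/(-18) = -4.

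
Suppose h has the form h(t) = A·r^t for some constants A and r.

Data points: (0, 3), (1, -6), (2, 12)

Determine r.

Consecutive ratio: -6/3 = -2, and 12/(-6) = -2, so r = -2.
Then A·(-2)^0 = 3 gives A = 3, and h(t) = 3·(-2)^t.

-2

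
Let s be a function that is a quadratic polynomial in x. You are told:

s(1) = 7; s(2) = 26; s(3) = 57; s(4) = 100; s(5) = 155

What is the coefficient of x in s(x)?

1

First differences: 19, 31, 43, 55. Second differences: 12, 12, 12.
Level-2 differences are constant, so s has degree 2.
Fitting a degree-2 polynomial gives s(x) = 6x² + x.
The coefficient of x is 1.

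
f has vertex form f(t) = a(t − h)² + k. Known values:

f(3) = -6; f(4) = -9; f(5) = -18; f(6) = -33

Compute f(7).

-54

First differences -3, -9, -15; second difference -6 = 2a, so a = -3.
Expanding, the t-coefficient is −2ah = 6h; matching it to the data gives h = 3, and then k = -6.
So f(t) = -3(t − 3)² − 6.
f(7) = -3·4² − 6 = -54.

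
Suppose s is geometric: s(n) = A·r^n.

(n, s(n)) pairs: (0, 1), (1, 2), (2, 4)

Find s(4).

16

Consecutive ratio: 2/1 = 2, and 4/2 = 2, so r = 2.
Then A·2^0 = 1 gives A = 1, and s(n) = 1·2^n.
s(4) = 1·2^4 = 16.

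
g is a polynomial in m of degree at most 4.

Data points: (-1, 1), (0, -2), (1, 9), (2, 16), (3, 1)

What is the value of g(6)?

-356

Write g(m) = am^4 + bm³ + cm² + dm + e; the 5 given values yield a linear system in the 5 coefficients.
Solving, the leading coefficient vanishes, and g(m) = -3m³ + 7m² + 7m - 2.
Then g(6) = -356.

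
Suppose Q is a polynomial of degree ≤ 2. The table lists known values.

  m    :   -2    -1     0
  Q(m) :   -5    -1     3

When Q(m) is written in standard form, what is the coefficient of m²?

0

Write Q(m) = am² + bm + c; the 3 given values yield a linear system in the 3 coefficients.
Solving, the leading coefficient vanishes, and Q(m) = 4m + 3.
The coefficient of m² is 0.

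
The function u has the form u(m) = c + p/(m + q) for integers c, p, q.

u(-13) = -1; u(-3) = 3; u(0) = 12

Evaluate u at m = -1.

7

(u(m) − c)(m + q) = p for each data point; the three points give a linear system in c and q, then p follows.
Solving: c = -3, q = -2, p = -30, so u(m) = -3 − 30/(m − 2).
Then u(-1) = -3 − 30/(-3) = 7.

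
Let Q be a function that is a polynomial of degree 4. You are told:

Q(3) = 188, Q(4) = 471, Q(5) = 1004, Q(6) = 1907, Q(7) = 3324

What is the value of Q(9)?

8396

Write Q(n) = an^4 + bn³ + cn² + dn + e; the 5 given values yield a linear system in the 5 coefficients.
Solving, Q(n) = n^4 + 2n³ + 4n² + 6n - 1.
Then Q(9) = 8396.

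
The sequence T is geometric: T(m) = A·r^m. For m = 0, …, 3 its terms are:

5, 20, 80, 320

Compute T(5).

5120

Consecutive ratio: 20/5 = 4, and 80/20 = 4, so r = 4.
Then A·4^0 = 5 gives A = 5, and T(m) = 5·4^m.
T(5) = 5·4^5 = 5120.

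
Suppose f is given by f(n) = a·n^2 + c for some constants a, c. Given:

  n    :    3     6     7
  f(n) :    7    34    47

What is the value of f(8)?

62

From f(3) = 7 and f(6) = 34: 9a + c = 7 and 36a + c = 34.
Subtracting: 27a = 27, so a = 1; then c = 7 − 1·9 = -2.
So f(n) = 1n² − 2, and f(8) = 62.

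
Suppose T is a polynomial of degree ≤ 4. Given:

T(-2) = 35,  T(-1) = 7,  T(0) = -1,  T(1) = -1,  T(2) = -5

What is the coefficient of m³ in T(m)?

Write T(m) = am^4 + bm³ + cm² + dm + e; the 5 given values yield a linear system in the 5 coefficients.
Solving, the leading coefficient vanishes, and T(m) = -2m³ + 4m² - 2m - 1.
The coefficient of m³ is -2.

-2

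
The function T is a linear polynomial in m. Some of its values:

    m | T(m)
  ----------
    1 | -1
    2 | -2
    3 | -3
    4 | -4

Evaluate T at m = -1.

Write T(m) = am + b; the 4 given values yield a linear system in the 2 coefficients.
Solving, T(m) = -m.
Then T(-1) = 1.

1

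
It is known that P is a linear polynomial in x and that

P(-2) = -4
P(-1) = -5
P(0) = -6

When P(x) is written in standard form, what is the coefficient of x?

-1

Write P(x) = ax + b; the 3 given values yield a linear system in the 2 coefficients.
Solving, P(x) = -x - 6.
The coefficient of x is -1.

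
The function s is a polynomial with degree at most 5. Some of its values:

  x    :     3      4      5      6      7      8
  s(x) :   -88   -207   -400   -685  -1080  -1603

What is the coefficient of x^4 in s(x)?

0

First differences: -119, -193, -285, -395, -523. Second differences: -74, -92, -110, -128. Third differences: -18, -18, -18.
Level-3 differences are constant, so s has degree 3.
Fitting a degree-3 polynomial gives s(x) = -3x³ - x² - x + 5.
The coefficient of x^4 is 0.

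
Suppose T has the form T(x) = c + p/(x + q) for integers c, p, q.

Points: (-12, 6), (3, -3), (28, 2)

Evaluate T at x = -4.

(T(x) − c)(x + q) = p for each data point; the three points give a linear system in c and q, then p follows.
Solving: c = 3, q = 2, p = -30, so T(x) = 3 − 30/(x + 2).
Then T(-4) = 3 − 30/(-2) = 18.

18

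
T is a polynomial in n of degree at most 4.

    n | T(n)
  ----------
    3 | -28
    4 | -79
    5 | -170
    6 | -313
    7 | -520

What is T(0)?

First differences: -51, -91, -143, -207. Second differences: -40, -52, -64. Third differences: -12, -12.
Level-3 differences are constant, so T has degree 3.
Fitting a degree-3 polynomial gives T(n) = -2n³ + 4n² - 5n + 5.
The constant term is T(0) = 5.

5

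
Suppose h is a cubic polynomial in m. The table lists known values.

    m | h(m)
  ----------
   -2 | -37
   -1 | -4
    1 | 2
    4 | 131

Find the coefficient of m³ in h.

Write h(m) = am³ + bm² + cm + d; the 4 given values yield a linear system in the 4 coefficients.
Solving, h(m) = 3m³ - 4m² + 3.
The coefficient of m³ is 3.

3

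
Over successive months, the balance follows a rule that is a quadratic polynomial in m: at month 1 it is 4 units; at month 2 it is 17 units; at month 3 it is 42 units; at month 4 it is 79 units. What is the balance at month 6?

Write the value at m as h(m).
First differences: 13, 25, 37. Second differences: 12, 12.
Level-2 differences are constant, so h has degree 2.
Fitting a degree-2 polynomial gives h(m) = 6m² - 5m + 3.
Then h(6) = 189.

189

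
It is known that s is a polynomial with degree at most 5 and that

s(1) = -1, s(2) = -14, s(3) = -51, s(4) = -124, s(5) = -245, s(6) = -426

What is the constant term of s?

Write s(x) = ax^5 + bx^4 + cx³ + dx² + ex + p; the 6 given values yield a linear system in the 6 coefficients.
Solving, the top 2 coefficients vanish, and s(x) = -2x³ + x.
The constant term is s(0) = 0.

0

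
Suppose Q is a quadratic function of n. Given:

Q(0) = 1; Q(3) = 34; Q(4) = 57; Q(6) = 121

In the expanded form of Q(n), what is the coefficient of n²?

Write Q(n) = an² + bn + c; the 4 given values yield a linear system in the 3 coefficients.
Solving, Q(n) = 3n² + 2n + 1.
The coefficient of n² is 3.

3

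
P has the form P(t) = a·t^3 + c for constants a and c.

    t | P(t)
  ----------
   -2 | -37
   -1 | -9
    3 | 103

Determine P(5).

From P(-2) = -37 and P(-1) = -9: -8a + c = -37 and -1a + c = -9.
Subtracting: 7a = 28, so a = 4; then c = -37 − 4·(-8) = -5.
So P(t) = 4t³ − 5, and P(5) = 495.

495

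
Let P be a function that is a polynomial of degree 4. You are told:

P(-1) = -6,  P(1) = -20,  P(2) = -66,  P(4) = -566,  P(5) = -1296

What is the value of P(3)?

-210

Write P(n) = an^4 + bn³ + cn² + dn + e; the 5 given values yield a linear system in the 5 coefficients.
Solving, P(n) = -2n^4 + n³ - 5n² - 8n - 6.
Then P(3) = -210.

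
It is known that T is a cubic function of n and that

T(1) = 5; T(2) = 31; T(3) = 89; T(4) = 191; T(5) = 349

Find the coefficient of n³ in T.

Write T(n) = an³ + bn² + cn + d; the 5 given values yield a linear system in the 4 coefficients.
Solving, T(n) = 2n³ + 4n² - 1.
The coefficient of n³ is 2.

2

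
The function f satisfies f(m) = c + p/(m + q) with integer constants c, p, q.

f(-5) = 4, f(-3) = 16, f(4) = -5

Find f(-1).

(f(m) − c)(m + q) = p for each data point; the three points give a linear system in c and q, then p follows.
Solving: c = -2, q = 2, p = -18, so f(m) = -2 − 18/(m + 2).
Then f(-1) = -2 − 18/1 = -20.

-20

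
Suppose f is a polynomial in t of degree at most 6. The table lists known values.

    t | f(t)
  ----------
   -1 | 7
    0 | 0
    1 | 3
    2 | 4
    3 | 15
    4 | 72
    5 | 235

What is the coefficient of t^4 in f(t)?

First differences: -7, 3, 1, 11, 57, 163. Second differences: 10, -2, 10, 46, 106. Third differences: -12, 12, 36, 60. Fourth differences: 24, 24, 24.
Level-4 differences are constant, so f has degree 4.
Fitting a degree-4 polynomial gives f(t) = t^4 - 4t³ + 4t² + 2t.
The coefficient of t^4 is 1.

1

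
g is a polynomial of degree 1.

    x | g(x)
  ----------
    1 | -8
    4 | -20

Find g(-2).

4

Write g(x) = ax + b; the 2 given values yield a linear system in the 2 coefficients.
Solving, g(x) = -4x - 4.
Then g(-2) = 4.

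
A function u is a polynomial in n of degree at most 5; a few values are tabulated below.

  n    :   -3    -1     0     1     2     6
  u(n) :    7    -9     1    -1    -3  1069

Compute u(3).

31

Write u(n) = an^5 + bn^4 + cn³ + dn² + en + p; the 6 given values yield a linear system in the 6 coefficients.
Solving, the leading coefficient vanishes, and u(n) = n^4 - 7n² + 4n + 1.
Then u(3) = 31.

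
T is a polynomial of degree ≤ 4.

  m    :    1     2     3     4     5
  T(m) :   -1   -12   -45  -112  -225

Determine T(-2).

First differences: -11, -33, -67, -113. Second differences: -22, -34, -46. Third differences: -12, -12.
Level-3 differences are constant, so T has degree 3.
Fitting a degree-3 polynomial gives T(m) = -2m³ + m².
Then T(-2) = 20.

20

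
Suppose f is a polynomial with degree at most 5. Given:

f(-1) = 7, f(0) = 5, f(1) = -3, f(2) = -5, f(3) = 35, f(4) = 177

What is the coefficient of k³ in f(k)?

0

Write f(k) = ak^5 + bk^4 + ck³ + dk² + ek + p; the 6 given values yield a linear system in the 6 coefficients.
Solving, the leading coefficient vanishes, and f(k) = k^4 - 4k² - 5k + 5.
The coefficient of k³ is 0.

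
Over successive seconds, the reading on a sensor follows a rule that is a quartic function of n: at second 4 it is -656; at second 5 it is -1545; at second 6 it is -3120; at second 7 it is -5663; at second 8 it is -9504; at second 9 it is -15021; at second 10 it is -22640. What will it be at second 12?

-46128

Write the value at n as h(n).
First differences: -889, -1575, -2543, -3841, -5517, -7619. Second differences: -686, -968, -1298, -1676, -2102. Third differences: -282, -330, -378, -426. Fourth differences: -48, -48, -48.
Level-4 differences are constant, so h has degree 4.
Fitting a degree-4 polynomial gives h(n) = -2n^4 - 3n³ + 4n² - 4n.
Then h(12) = -46128.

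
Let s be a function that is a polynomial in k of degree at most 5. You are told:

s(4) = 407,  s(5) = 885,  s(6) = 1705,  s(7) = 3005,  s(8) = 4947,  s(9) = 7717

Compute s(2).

First differences: 478, 820, 1300, 1942, 2770. Second differences: 342, 480, 642, 828. Third differences: 138, 162, 186. Fourth differences: 24, 24.
Level-4 differences are constant, so s has degree 4.
Fitting a degree-4 polynomial gives s(k) = k^4 + k³ + 5k² + 3k - 5.
Then s(2) = 45.

45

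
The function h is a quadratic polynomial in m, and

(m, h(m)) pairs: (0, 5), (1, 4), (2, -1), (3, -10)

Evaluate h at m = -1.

2

First differences: -1, -5, -9. Second differences: -4, -4.
Level-2 differences are constant, so h has degree 2.
Fitting a degree-2 polynomial gives h(m) = -2m² + m + 5.
Then h(-1) = 2.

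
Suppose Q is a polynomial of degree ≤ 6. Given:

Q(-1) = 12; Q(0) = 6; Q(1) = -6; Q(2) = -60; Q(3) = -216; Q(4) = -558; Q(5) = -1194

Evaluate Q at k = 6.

Write Q(k) = ak^6 + bk^5 + ck^4 + dk³ + ek² + pk + q; the 7 given values yield a linear system in the 7 coefficients.
Solving, the top 2 coefficients vanish, and Q(k) = -k^4 - 4k³ - 2k² - 5k + 6.
Then Q(6) = -2256.

-2256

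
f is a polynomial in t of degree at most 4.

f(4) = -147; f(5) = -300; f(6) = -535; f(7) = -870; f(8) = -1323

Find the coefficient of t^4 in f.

0

Write f(t) = at^4 + bt³ + ct² + dt + e; the 5 given values yield a linear system in the 5 coefficients.
Solving, the leading coefficient vanishes, and f(t) = -3t³ + 4t² - 6t + 5.
The coefficient of t^4 is 0.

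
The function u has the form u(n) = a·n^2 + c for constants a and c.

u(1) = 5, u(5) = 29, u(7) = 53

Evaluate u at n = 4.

20

From u(1) = 5 and u(5) = 29: 1a + c = 5 and 25a + c = 29.
Subtracting: 24a = 24, so a = 1; then c = 5 − 1·1 = 4.
So u(n) = 1n² + 4, and u(4) = 20.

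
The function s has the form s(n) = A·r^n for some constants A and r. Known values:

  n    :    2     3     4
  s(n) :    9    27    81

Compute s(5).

Consecutive ratio: 27/9 = 3, and 81/27 = 3, so r = 3.
Then A·3^2 = 9 gives A = 1, and s(n) = 1·3^n.
s(5) = 1·3^5 = 243.

243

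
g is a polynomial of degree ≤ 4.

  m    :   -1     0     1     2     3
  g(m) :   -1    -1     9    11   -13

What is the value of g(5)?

Write g(m) = am^4 + bm³ + cm² + dm + e; the 5 given values yield a linear system in the 5 coefficients.
Solving, the leading coefficient vanishes, and g(m) = -3m³ + 5m² + 8m - 1.
Then g(5) = -211.

-211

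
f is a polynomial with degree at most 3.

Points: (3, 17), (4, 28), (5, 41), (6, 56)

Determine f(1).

1

First differences: 11, 13, 15. Second differences: 2, 2.
Level-2 differences are constant, so f has degree 2.
Fitting a degree-2 polynomial gives f(t) = t² + 4t - 4.
Then f(1) = 1.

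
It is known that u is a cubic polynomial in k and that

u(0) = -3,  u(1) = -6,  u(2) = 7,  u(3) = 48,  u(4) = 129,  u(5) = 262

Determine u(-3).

-18

First differences: -3, 13, 41, 81, 133. Second differences: 16, 28, 40, 52. Third differences: 12, 12, 12.
Level-3 differences are constant, so u has degree 3.
Fitting a degree-3 polynomial gives u(k) = 2k³ + 2k² - 7k - 3.
Then u(-3) = -18.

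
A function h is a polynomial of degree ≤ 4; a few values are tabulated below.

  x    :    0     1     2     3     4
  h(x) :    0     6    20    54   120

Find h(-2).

Write h(x) = ax^4 + bx³ + cx² + dx + e; the 5 given values yield a linear system in the 5 coefficients.
Solving, the leading coefficient vanishes, and h(x) = 2x³ - 2x² + 6x.
Then h(-2) = -36.

-36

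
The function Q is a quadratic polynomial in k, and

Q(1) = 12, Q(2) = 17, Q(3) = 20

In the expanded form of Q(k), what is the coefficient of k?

Write Q(k) = ak² + bk + c; the 3 given values yield a linear system in the 3 coefficients.
Solving, Q(k) = -k² + 8k + 5.
The coefficient of k is 8.

8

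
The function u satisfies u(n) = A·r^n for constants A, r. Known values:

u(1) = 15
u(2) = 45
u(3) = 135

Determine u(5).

Consecutive ratio: 45/15 = 3, and 135/45 = 3, so r = 3.
Then A·3^1 = 15 gives A = 5, and u(n) = 5·3^n.
u(5) = 5·3^5 = 1215.

1215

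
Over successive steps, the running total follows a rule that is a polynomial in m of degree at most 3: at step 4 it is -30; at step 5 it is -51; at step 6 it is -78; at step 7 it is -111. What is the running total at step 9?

-195

Write the value at m as g(m).
Write g(m) = am³ + bm² + cm + d; the 4 given values yield a linear system in the 4 coefficients.
Solving, the leading coefficient vanishes, and g(m) = -3m² + 6m - 6.
Then g(9) = -195.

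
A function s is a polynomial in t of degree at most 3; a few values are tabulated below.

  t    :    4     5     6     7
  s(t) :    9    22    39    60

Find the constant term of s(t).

First differences: 13, 17, 21. Second differences: 4, 4.
Level-2 differences are constant, so s has degree 2.
Fitting a degree-2 polynomial gives s(t) = 2t² - 5t - 3.
The constant term is s(0) = -3.

-3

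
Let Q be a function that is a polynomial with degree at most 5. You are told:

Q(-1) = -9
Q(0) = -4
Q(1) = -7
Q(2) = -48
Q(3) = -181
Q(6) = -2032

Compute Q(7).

-3553

Write Q(t) = at^5 + bt^4 + ct³ + dt² + et + p; the 6 given values yield a linear system in the 6 coefficients.
Solving, the leading coefficient vanishes, and Q(t) = -t^4 - 3t³ - 3t² + 4t - 4.
Then Q(7) = -3553.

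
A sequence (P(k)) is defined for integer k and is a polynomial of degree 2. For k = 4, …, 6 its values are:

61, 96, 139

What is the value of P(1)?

Write P(k) = ak² + bk + c; the 3 given values yield a linear system in the 3 coefficients.
Solving, P(k) = 4k² - k + 1.
Then P(1) = 4.

4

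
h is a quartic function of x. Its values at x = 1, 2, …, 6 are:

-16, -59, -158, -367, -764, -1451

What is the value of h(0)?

1

Write h(x) = ax^4 + bx³ + cx² + dx + e; the 6 given values yield a linear system in the 5 coefficients.
Solving, h(x) = -x^4 + x³ - 9x² - 8x + 1.
Then h(0) = 1.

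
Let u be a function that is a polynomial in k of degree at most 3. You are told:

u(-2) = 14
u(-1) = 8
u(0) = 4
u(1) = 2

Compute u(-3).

22

First differences: -6, -4, -2. Second differences: 2, 2.
Level-2 differences are constant, so u has degree 2.
Fitting a degree-2 polynomial gives u(k) = k² - 3k + 4.
Then u(-3) = 22.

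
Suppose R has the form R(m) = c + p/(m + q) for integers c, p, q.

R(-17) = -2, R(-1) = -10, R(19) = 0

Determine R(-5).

-4

(R(m) − c)(m + q) = p for each data point; the three points give a linear system in c and q, then p follows.
Solving: c = -1, q = -1, p = 18, so R(m) = -1 + 18/(m − 1).
Then R(-5) = -1 + 18/(-6) = -4.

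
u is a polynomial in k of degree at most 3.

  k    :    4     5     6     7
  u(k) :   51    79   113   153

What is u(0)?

Write u(k) = ak³ + bk² + ck + d; the 4 given values yield a linear system in the 4 coefficients.
Solving, the leading coefficient vanishes, and u(k) = 3k² + k - 1.
The constant term is u(0) = -1.

-1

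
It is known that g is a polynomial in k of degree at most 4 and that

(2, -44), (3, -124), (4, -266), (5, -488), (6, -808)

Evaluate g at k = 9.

First differences: -80, -142, -222, -320. Second differences: -62, -80, -98. Third differences: -18, -18.
Level-3 differences are constant, so g has degree 3.
Fitting a degree-3 polynomial gives g(k) = -3k³ - 4k² - 3k + 2.
Then g(9) = -2536.

-2536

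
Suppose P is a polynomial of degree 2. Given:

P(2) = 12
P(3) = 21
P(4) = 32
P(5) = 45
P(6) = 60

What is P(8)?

Write P(k) = ak² + bk + c; the 5 given values yield a linear system in the 3 coefficients.
Solving, P(k) = k² + 4k.
Then P(8) = 96.

96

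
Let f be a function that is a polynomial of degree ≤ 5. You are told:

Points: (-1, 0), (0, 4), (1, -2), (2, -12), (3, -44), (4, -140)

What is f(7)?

Write f(x) = ax^5 + bx^4 + cx³ + dx² + ex + p; the 6 given values yield a linear system in the 6 coefficients.
Solving, the leading coefficient vanishes, and f(x) = -x^4 + 3x³ - 4x² - 4x + 4.
Then f(7) = -1592.

-1592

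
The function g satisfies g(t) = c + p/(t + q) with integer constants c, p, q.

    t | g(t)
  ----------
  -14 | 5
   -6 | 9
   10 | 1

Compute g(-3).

(g(t) − c)(t + q) = p for each data point; the three points give a linear system in c and q, then p follows.
Solving: c = 3, q = 2, p = -24, so g(t) = 3 − 24/(t + 2).
Then g(-3) = 3 − 24/(-1) = 27.

27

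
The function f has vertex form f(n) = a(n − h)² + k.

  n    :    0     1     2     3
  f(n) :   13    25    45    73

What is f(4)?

First differences 12, 20, 28; second difference 8 = 2a, so a = 4.
Expanding, the n-coefficient is −2ah = -8h; matching it to the data gives h = -1, and then k = 9.
So f(n) = 4(n + 1)² + 9.
f(4) = 4·5² + 9 = 109.

109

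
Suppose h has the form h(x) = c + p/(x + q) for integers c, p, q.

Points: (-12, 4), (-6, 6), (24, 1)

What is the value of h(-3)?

(h(x) − c)(x + q) = p for each data point; the three points give a linear system in c and q, then p follows.
Solving: c = 2, q = 0, p = -24, so h(x) = 2 − 24/(x + 0).
Then h(-3) = 2 − 24/(-3) = 10.

10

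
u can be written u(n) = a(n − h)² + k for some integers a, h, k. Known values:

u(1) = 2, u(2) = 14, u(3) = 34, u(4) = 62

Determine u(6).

First differences 12, 20, 28; second difference 8 = 2a, so a = 4.
Expanding, the n-coefficient is −2ah = -8h; matching it to the data gives h = 0, and then k = -2.
So u(n) = 4(n + 0)² − 2.
u(6) = 4·6² − 2 = 142.

142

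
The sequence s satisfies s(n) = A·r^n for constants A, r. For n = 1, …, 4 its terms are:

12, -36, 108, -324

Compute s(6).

-2916

Consecutive ratio: -36/12 = -3, and 108/(-36) = -3, so r = -3.
Then A·(-3)^1 = 12 gives A = -4, and s(n) = -4·(-3)^n.
s(6) = -4·(-3)^6 = -2916.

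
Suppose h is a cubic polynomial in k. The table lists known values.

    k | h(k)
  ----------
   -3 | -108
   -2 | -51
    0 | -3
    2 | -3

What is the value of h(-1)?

-18

Write h(k) = ak³ + bk² + ck + d; the 4 given values yield a linear system in the 4 coefficients.
Solving, h(k) = k³ - 6k² + 8k - 3.
Then h(-1) = -18.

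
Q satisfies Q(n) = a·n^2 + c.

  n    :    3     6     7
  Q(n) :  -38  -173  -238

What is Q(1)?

2

From Q(3) = -38 and Q(6) = -173: 9a + c = -38 and 36a + c = -173.
Subtracting: 27a = -135, so a = -5; then c = -38 − (-5)·9 = 7.
So Q(n) = -5n² + 7, and Q(1) = 2.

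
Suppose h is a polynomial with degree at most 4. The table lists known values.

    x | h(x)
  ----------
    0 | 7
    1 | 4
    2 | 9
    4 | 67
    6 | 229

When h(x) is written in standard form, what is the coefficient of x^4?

Write h(x) = ax^4 + bx³ + cx² + dx + e; the 5 given values yield a linear system in the 5 coefficients.
Solving, the leading coefficient vanishes, and h(x) = x³ + x² - 5x + 7.
The coefficient of x^4 is 0.

0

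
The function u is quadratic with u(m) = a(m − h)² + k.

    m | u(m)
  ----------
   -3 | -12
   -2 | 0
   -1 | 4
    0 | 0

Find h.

-1

First differences 12, 4, -4; second difference -8 = 2a, so a = -4.
Expanding, the m-coefficient is −2ah = 8h; matching it to the data gives h = -1, and then k = 4.
So u(m) = -4(m + 1)² + 4.
Hence h = -1.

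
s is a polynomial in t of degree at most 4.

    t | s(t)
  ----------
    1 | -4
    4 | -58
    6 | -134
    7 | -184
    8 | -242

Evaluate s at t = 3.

Write s(t) = at^4 + bt³ + ct² + dt + e; the 5 given values yield a linear system in the 5 coefficients.
Solving, the top 2 coefficients vanish, and s(t) = -4t² + 2t - 2.
Then s(3) = -32.

-32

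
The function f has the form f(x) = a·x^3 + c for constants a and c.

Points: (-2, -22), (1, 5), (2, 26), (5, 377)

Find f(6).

650

From f(-2) = -22 and f(1) = 5: -8a + c = -22 and 1a + c = 5.
Subtracting: 9a = 27, so a = 3; then c = -22 − 3·(-8) = 2.
So f(x) = 3x³ + 2, and f(6) = 650.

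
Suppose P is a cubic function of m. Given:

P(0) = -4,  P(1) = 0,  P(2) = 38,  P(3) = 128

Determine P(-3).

Write P(m) = am³ + bm² + cm + d; the 4 given values yield a linear system in the 4 coefficients.
Solving, P(m) = 3m³ + 8m² - 7m - 4.
Then P(-3) = 8.

8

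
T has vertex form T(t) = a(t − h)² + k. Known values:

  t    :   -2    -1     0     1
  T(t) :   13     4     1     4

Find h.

0

First differences -9, -3, 3; second difference 6 = 2a, so a = 3.
Expanding, the t-coefficient is −2ah = -6h; matching it to the data gives h = 0, and then k = 1.
So T(t) = 3(t + 0)² + 1.
Hence h = 0.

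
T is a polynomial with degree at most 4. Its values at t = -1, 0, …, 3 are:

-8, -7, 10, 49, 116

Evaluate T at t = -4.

25

Write T(t) = at^4 + bt³ + ct² + dt + e; the 5 given values yield a linear system in the 5 coefficients.
Solving, the leading coefficient vanishes, and T(t) = t³ + 8t² + 8t - 7.
Then T(-4) = 25.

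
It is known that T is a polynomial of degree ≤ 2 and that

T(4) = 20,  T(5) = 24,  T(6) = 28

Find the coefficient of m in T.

4

Write T(m) = am² + bm + c; the 3 given values yield a linear system in the 3 coefficients.
Solving, the leading coefficient vanishes, and T(m) = 4m + 4.
The coefficient of m is 4.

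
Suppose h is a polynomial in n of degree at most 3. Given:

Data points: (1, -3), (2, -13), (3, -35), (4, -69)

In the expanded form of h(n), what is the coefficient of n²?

Write h(n) = an³ + bn² + cn + d; the 4 given values yield a linear system in the 4 coefficients.
Solving, the leading coefficient vanishes, and h(n) = -6n² + 8n - 5.
The coefficient of n² is -6.

-6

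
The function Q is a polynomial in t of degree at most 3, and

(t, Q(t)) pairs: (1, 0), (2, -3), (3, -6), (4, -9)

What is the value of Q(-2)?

9

First differences: -3, -3, -3.
Level-1 differences are constant, so Q has degree 1.
Fitting a degree-1 polynomial gives Q(t) = -3t + 3.
Then Q(-2) = 9.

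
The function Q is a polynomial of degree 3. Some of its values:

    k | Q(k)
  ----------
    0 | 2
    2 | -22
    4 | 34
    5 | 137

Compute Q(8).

Write Q(k) = ak³ + bk² + ck + d; the 4 given values yield a linear system in the 4 coefficients.
Solving, Q(k) = 3k³ - 8k² - 8k + 2.
Then Q(8) = 962.

962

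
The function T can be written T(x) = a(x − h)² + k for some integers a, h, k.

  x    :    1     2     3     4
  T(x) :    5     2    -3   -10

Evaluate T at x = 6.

First differences -3, -5, -7; second difference -2 = 2a, so a = -1.
Expanding, the x-coefficient is −2ah = 2h; matching it to the data gives h = 0, and then k = 6.
So T(x) = -1(x + 0)² + 6.
T(6) = -1·6² + 6 = -30.

-30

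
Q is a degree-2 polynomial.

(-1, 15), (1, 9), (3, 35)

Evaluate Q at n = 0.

8

Write Q(n) = an² + bn + c; the 3 given values yield a linear system in the 3 coefficients.
Solving, Q(n) = 4n² - 3n + 8.
Then Q(0) = 8.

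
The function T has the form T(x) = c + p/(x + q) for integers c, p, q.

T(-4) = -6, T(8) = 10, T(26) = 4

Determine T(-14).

-1

(T(x) − c)(x + q) = p for each data point; the three points give a linear system in c and q, then p follows.
Solving: c = 2, q = -2, p = 48, so T(x) = 2 + 48/(x − 2).
Then T(-14) = 2 + 48/(-16) = -1.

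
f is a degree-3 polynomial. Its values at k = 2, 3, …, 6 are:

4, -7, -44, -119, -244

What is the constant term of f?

-4

First differences: -11, -37, -75, -125. Second differences: -26, -38, -50. Third differences: -12, -12.
Level-3 differences are constant, so f has degree 3.
Fitting a degree-3 polynomial gives f(k) = -2k³ + 5k² + 2k - 4.
The constant term is f(0) = -4.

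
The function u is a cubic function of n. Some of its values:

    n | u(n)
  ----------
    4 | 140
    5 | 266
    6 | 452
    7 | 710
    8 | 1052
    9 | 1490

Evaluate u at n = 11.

First differences: 126, 186, 258, 342, 438. Second differences: 60, 72, 84, 96. Third differences: 12, 12, 12.
Level-3 differences are constant, so u has degree 3.
Fitting a degree-3 polynomial gives u(n) = 2n³ + 4n - 4.
Then u(11) = 2702.

2702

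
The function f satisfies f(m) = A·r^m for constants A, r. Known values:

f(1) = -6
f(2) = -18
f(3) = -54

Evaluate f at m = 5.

Consecutive ratio: -18/(-6) = 3, and -54/(-18) = 3, so r = 3.
Then A·3^1 = -6 gives A = -2, and f(m) = -2·3^m.
f(5) = -2·3^5 = -486.

-486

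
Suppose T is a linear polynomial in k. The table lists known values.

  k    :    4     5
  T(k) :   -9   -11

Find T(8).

-17

Write T(k) = ak + b; the 2 given values yield a linear system in the 2 coefficients.
Solving, T(k) = -2k - 1.
Then T(8) = -17.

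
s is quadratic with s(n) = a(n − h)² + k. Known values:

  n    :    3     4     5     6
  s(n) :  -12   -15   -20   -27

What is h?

2

First differences -3, -5, -7; second difference -2 = 2a, so a = -1.
Expanding, the n-coefficient is −2ah = 2h; matching it to the data gives h = 2, and then k = -11.
So s(n) = -1(n − 2)² − 11.
Hence h = 2.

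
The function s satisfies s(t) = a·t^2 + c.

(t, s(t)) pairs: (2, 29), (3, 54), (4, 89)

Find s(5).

134

From s(2) = 29 and s(3) = 54: 4a + c = 29 and 9a + c = 54.
Subtracting: 5a = 25, so a = 5; then c = 29 − 5·4 = 9.
So s(t) = 5t² + 9, and s(5) = 134.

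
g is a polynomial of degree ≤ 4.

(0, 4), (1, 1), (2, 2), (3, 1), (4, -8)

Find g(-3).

First differences: -3, 1, -1, -9. Second differences: 4, -2, -8. Third differences: -6, -6.
Level-3 differences are constant, so g has degree 3.
Fitting a degree-3 polynomial gives g(m) = -m³ + 5m² - 7m + 4.
Then g(-3) = 97.

97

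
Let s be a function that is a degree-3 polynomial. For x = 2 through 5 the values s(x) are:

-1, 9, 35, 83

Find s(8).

Write s(x) = ax³ + bx² + cx + d; the 4 given values yield a linear system in the 4 coefficients.
Solving, s(x) = x³ - x² - 4x + 3.
Then s(8) = 419.

419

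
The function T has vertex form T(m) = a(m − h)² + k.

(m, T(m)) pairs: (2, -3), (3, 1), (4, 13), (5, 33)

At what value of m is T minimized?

First differences 4, 12, 20; second difference 8 = 2a, so a = 4.
Expanding, the m-coefficient is −2ah = -8h; matching it to the data gives h = 2, and then k = -3.
So T(m) = 4(m − 2)² − 3.
Hence h = 2.

2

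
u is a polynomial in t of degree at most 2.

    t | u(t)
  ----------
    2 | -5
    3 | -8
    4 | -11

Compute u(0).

1

Write u(t) = at² + bt + c; the 3 given values yield a linear system in the 3 coefficients.
Solving, the leading coefficient vanishes, and u(t) = -3t + 1.
Then u(0) = 1.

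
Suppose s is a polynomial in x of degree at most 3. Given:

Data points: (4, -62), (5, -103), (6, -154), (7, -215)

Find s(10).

-458

First differences: -41, -51, -61. Second differences: -10, -10.
Level-2 differences are constant, so s has degree 2.
Fitting a degree-2 polynomial gives s(x) = -5x² + 4x + 2.
Then s(10) = -458.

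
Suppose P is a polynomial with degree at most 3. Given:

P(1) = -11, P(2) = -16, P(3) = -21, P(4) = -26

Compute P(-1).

-1

First differences: -5, -5, -5.
Level-1 differences are constant, so P has degree 1.
Fitting a degree-1 polynomial gives P(k) = -5k - 6.
Then P(-1) = -1.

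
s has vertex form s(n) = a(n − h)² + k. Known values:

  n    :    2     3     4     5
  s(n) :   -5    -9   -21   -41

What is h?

2

First differences -4, -12, -20; second difference -8 = 2a, so a = -4.
Expanding, the n-coefficient is −2ah = 8h; matching it to the data gives h = 2, and then k = -5.
So s(n) = -4(n − 2)² − 5.
Hence h = 2.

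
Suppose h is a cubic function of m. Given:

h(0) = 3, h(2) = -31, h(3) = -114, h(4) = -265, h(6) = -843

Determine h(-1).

Write h(m) = am³ + bm² + cm + d; the 5 given values yield a linear system in the 4 coefficients.
Solving, h(m) = -3m³ - 7m² + 9m + 3.
Then h(-1) = -10.

-10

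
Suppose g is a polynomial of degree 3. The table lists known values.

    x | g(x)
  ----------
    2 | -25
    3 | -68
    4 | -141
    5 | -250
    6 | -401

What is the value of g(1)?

First differences: -43, -73, -109, -151. Second differences: -30, -36, -42. Third differences: -6, -6.
Level-3 differences are constant, so g has degree 3.
Fitting a degree-3 polynomial gives g(x) = -x³ - 6x² + 6x - 5.
Then g(1) = -6.

-6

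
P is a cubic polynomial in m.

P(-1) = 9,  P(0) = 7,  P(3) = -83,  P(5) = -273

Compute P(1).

-5

Write P(m) = am³ + bm² + cm + d; the 4 given values yield a linear system in the 4 coefficients.
Solving, P(m) = -m³ - 5m² - 6m + 7.
Then P(1) = -5.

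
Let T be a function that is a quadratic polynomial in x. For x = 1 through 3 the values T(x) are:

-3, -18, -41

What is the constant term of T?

Write T(x) = ax² + bx + c; the 3 given values yield a linear system in the 3 coefficients.
Solving, T(x) = -4x² - 3x + 4.
The constant term is T(0) = 4.

4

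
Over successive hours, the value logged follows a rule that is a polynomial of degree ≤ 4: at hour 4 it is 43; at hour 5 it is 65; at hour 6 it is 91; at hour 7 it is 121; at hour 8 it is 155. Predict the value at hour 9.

193

Write the value at x as Q(x).
Write Q(x) = ax^4 + bx³ + cx² + dx + e; the 5 given values yield a linear system in the 5 coefficients.
Solving, the top 2 coefficients vanish, and Q(x) = 2x² + 4x - 5.
Then Q(9) = 193.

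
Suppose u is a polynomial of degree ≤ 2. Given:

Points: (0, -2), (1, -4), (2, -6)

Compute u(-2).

2

Write u(x) = ax² + bx + c; the 3 given values yield a linear system in the 3 coefficients.
Solving, the leading coefficient vanishes, and u(x) = -2x - 2.
Then u(-2) = 2.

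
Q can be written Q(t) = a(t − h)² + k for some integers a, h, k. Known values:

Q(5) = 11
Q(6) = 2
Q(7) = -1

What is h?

First differences -9, -3; second difference 6 = 2a, so a = 3.
Expanding, the t-coefficient is −2ah = -6h; matching it to the data gives h = 7, and then k = -1.
So Q(t) = 3(t − 7)² − 1.
Hence h = 7.

7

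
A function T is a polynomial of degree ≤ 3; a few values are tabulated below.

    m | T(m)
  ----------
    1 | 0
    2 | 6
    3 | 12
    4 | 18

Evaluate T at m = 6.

First differences: 6, 6, 6.
Level-1 differences are constant, so T has degree 1.
Fitting a degree-1 polynomial gives T(m) = 6m - 6.
Then T(6) = 30.

30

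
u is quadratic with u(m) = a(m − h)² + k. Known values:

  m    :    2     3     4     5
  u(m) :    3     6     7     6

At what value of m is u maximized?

4

First differences 3, 1, -1; second difference -2 = 2a, so a = -1.
Expanding, the m-coefficient is −2ah = 2h; matching it to the data gives h = 4, and then k = 7.
So u(m) = -1(m − 4)² + 7.
Hence h = 4.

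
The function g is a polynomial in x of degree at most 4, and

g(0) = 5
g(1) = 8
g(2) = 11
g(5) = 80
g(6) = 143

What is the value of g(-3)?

-64

Write g(x) = ax^4 + bx³ + cx² + dx + e; the 5 given values yield a linear system in the 5 coefficients.
Solving, the leading coefficient vanishes, and g(x) = x³ - 3x² + 5x + 5.
Then g(-3) = -64.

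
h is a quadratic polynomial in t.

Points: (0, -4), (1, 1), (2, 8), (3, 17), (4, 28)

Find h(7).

73

First differences: 5, 7, 9, 11. Second differences: 2, 2, 2.
Level-2 differences are constant, so h has degree 2.
Fitting a degree-2 polynomial gives h(t) = t² + 4t - 4.
Then h(7) = 73.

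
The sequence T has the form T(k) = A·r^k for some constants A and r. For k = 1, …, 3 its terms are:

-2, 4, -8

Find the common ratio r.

-2

Consecutive ratio: 4/(-2) = -2, and -8/4 = -2, so r = -2.
Then A·(-2)^1 = -2 gives A = 1, and T(k) = 1·(-2)^k.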